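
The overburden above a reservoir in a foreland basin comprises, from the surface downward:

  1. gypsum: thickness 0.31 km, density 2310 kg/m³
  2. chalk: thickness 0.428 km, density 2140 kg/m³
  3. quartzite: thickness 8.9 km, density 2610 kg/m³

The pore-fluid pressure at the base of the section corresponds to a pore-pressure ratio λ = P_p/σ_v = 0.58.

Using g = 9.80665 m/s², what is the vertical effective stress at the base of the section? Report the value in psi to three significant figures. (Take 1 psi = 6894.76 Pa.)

14900 psi

Overburden (lithostatic) stress σ_v:
gypsum: 2310 kg/m³ × 9.80665 m/s² × 310 m = 7.023×10^6 Pa = 7.023 MPa
chalk: 2140 kg/m³ × 9.80665 m/s² × 428 m = 8.982×10^6 Pa = 8.982 MPa
quartzite: 2610 kg/m³ × 9.80665 m/s² × 8900 m = 2.278×10^8 Pa = 227.8 MPa
Total = 7.023 + 8.982 + 227.8 = 243.80 MPa
Pore pressure P_p = λ·σ_v = 0.58 × 243.8 MPa = 141.4 MPa
Effective stress σ' = σ_v − P_p = 243.8 − 141.4 = 102.40 MPa = 14851 psi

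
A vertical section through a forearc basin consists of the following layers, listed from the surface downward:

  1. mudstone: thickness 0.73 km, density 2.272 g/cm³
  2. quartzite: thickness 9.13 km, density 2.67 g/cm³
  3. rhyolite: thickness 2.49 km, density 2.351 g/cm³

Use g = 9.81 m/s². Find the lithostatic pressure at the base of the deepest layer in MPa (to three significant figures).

313 MPa

mudstone: 2272 kg/m³ × 9.81 m/s² × 730 m = 1.627×10^7 Pa = 16.27 MPa
quartzite: 2670 kg/m³ × 9.81 m/s² × 9130 m = 2.391×10^8 Pa = 239.1 MPa
rhyolite: 2351 kg/m³ × 9.81 m/s² × 2490 m = 5.743×10^7 Pa = 57.43 MPa
Total = 16.27 + 239.1 + 57.43 = 312.84 MPa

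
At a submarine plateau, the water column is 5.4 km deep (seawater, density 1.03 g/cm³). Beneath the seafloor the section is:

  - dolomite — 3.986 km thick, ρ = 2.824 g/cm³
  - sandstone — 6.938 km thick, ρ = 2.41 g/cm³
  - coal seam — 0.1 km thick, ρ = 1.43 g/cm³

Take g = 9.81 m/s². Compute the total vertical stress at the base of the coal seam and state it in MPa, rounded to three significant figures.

330 MPa

seawater: 1030 kg/m³ × 9.81 m/s² × 5400 m = 5.456×10^7 Pa = 54.56 MPa
dolomite: 2824 kg/m³ × 9.81 m/s² × 3986 m = 1.104×10^8 Pa = 110.4 MPa
sandstone: 2410 kg/m³ × 9.81 m/s² × 6938 m = 1.640×10^8 Pa = 164.0 MPa
coal seam: 1430 kg/m³ × 9.81 m/s² × 100 m = 1.403×10^6 Pa = 1.403 MPa
Total = 54.56 + 110.4 + 164.0 + 1.403 = 330.42 MPa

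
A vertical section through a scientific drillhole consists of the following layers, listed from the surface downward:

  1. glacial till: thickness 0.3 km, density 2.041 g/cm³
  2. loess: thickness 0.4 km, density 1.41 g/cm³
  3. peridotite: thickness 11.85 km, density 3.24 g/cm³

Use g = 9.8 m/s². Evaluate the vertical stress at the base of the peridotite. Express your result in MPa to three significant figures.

388 MPa

glacial till: 2041 kg/m³ × 9.8 m/s² × 300 m = 6.001×10^6 Pa = 6.001 MPa
loess: 1410 kg/m³ × 9.8 m/s² × 400 m = 5.527×10^6 Pa = 5.527 MPa
peridotite: 3240 kg/m³ × 9.8 m/s² × 11850 m = 3.763×10^8 Pa = 376.3 MPa
Total = 6.001 + 5.527 + 376.3 = 387.79 MPa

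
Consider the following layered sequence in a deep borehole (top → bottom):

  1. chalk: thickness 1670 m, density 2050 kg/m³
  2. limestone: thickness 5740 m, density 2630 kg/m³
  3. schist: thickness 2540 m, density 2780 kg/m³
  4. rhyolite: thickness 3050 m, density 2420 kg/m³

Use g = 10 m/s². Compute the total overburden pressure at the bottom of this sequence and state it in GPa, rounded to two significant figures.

chalk: 2050 kg/m³ × 10 m/s² × 1670 m = 3.424×10^7 Pa = 0.03424 GPa
limestone: 2630 kg/m³ × 10 m/s² × 5740 m = 1.510×10^8 Pa = 0.1510 GPa
schist: 2780 kg/m³ × 10 m/s² × 2540 m = 7.061×10^7 Pa = 0.07061 GPa
rhyolite: 2420 kg/m³ × 10 m/s² × 3050 m = 7.381×10^7 Pa = 0.07381 GPa
Total = 0.03424 + 0.1510 + 0.07061 + 0.07381 = 0.32962 GPa

0.33 GPa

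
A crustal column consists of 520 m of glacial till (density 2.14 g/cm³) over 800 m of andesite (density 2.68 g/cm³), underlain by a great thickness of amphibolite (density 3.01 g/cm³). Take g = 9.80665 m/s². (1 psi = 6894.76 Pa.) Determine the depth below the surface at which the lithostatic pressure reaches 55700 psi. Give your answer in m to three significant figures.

13200 m

Pressure at base of upper layers: 2140×9.80665×520 + 2680×9.80665×800 = 3.194×10^7 Pa = 4632 psi
Remaining pressure to be supplied by amphibolite: 3.840×10^8 − 3.194×10^7 = 3.521×10^8 Pa
Additional depth in amphibolite = 3.521×10^8 Pa / (3010 kg/m³ × 9.80665 m/s²) = 11928 m
Total depth = 1320 m + 11928 m = 13248 m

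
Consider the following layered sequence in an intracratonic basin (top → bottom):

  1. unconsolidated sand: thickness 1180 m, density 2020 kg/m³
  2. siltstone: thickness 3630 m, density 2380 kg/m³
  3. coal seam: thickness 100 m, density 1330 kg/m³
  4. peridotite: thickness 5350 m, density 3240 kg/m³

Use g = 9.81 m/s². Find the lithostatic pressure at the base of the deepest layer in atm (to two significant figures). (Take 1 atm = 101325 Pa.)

2800 atm

unconsolidated sand: 2020 kg/m³ × 9.81 m/s² × 1180 m = 2.338×10^7 Pa = 230.8 atm
siltstone: 2380 kg/m³ × 9.81 m/s² × 3630 m = 8.475×10^7 Pa = 836.4 atm
coal seam: 1330 kg/m³ × 9.81 m/s² × 100 m = 1.305×10^6 Pa = 12.88 atm
peridotite: 3240 kg/m³ × 9.81 m/s² × 5350 m = 1.700×10^8 Pa = 1678 atm
Total = 230.8 + 836.4 + 12.88 + 1678 = 2758.3 atm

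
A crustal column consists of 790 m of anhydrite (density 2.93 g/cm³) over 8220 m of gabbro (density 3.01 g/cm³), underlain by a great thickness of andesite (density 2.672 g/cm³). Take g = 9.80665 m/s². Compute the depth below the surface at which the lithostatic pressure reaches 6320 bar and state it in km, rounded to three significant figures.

Pressure at base of upper layers: 2930×9.80665×790 + 3010×9.80665×8220 = 2.653×10^8 Pa = 2653 bar
Remaining pressure to be supplied by andesite: 6.320×10^8 − 2.653×10^8 = 3.667×10^8 Pa
Additional depth in andesite = 3.667×10^8 Pa / (2672 kg/m³ × 9.80665 m/s²) = 13993 m
Total depth = 9010 m + 13993 m = 23003 m
= 23.003 km

23.0 km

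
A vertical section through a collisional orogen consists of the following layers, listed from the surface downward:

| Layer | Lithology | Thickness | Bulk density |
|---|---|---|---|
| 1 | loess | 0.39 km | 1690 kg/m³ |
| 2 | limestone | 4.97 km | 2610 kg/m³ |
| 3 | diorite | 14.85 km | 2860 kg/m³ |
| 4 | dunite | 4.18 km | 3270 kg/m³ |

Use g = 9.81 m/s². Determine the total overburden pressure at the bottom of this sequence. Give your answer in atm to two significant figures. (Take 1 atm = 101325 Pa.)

loess: 1690 kg/m³ × 9.81 m/s² × 390 m = 6.466×10^6 Pa = 63.81 atm
limestone: 2610 kg/m³ × 9.81 m/s² × 4970 m = 1.273×10^8 Pa = 1256 atm
diorite: 2860 kg/m³ × 9.81 m/s² × 14850 m = 4.166×10^8 Pa = 4112 atm
dunite: 3270 kg/m³ × 9.81 m/s² × 4180 m = 1.341×10^8 Pa = 1323 atm
Total = 63.81 + 1256 + 4112 + 1323 = 6755.0 atm

6800 atm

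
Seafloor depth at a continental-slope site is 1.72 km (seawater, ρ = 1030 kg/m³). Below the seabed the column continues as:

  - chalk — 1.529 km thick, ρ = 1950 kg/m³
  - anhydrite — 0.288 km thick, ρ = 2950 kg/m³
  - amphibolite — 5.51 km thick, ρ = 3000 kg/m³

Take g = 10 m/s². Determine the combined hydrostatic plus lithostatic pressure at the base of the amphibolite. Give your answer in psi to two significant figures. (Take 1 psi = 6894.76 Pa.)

32000 psi

seawater: 1030 kg/m³ × 10 m/s² × 1720 m = 1.772×10^7 Pa = 2569 psi
chalk: 1950 kg/m³ × 10 m/s² × 1529 m = 2.982×10^7 Pa = 4324 psi
anhydrite: 2950 kg/m³ × 10 m/s² × 288 m = 8.496×10^6 Pa = 1232 psi
amphibolite: 3000 kg/m³ × 10 m/s² × 5510 m = 1.653×10^8 Pa = 23975 psi
Total = 2569 + 4324 + 1232 + 23975 = 32101 psi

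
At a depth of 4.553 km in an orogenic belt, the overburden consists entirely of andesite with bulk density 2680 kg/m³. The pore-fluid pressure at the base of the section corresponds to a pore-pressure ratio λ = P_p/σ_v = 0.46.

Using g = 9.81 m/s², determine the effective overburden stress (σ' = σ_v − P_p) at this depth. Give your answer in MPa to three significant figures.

64.6 MPa

Overburden (lithostatic) stress σ_v:
andesite: 2680 kg/m³ × 9.81 m/s² × 4553 m = 1.197×10^8 Pa = 119.7 MPa
Pore pressure P_p = λ·σ_v = 0.46 × 119.7 MPa = 55.06 MPa
Effective stress σ' = σ_v − P_p = 119.7 − 55.06 = 64.639 MPa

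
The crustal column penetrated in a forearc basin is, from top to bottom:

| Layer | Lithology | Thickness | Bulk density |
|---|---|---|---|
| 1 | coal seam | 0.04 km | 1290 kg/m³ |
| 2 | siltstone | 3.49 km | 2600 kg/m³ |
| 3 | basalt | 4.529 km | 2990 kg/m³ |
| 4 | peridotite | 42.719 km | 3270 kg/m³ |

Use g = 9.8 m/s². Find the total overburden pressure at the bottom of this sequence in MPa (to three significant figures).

1590 MPa

coal seam: 1290 kg/m³ × 9.8 m/s² × 40 m = 5.057×10^5 Pa = 0.5057 MPa
siltstone: 2600 kg/m³ × 9.8 m/s² × 3490 m = 8.893×10^7 Pa = 88.93 MPa
basalt: 2990 kg/m³ × 9.8 m/s² × 4529 m = 1.327×10^8 Pa = 132.7 MPa
peridotite: 3270 kg/m³ × 9.8 m/s² × 42719 m = 1.369×10^9 Pa = 1369 MPa
Total = 0.5057 + 88.93 + 132.7 + 1369 = 1591.1 MPa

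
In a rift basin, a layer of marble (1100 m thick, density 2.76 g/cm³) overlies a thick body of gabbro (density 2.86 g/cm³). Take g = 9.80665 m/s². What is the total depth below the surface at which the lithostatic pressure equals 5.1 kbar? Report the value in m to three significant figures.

Pressure at base of upper layers: 2760×9.80665×1100 = 2.977×10^7 Pa = 0.2977 kbar
Remaining pressure to be supplied by gabbro: 5.100×10^8 − 2.977×10^7 = 4.802×10^8 Pa
Additional depth in gabbro = 4.802×10^8 Pa / (2860 kg/m³ × 9.80665 m/s²) = 17122 m
Total depth = 1100 m + 17122 m = 18222 m

18200 m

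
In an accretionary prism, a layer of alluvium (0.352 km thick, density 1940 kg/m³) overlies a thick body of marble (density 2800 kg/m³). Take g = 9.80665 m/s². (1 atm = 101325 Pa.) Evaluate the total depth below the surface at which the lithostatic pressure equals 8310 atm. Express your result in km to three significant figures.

Pressure at base of upper layers: 1940×9.80665×352 = 6.697×10^6 Pa = 66.09 atm
Remaining pressure to be supplied by marble: 8.420×10^8 − 6.697×10^6 = 8.353×10^8 Pa
Additional depth in marble = 8.353×10^8 Pa / (2800 kg/m³ × 9.80665 m/s²) = 30421 m
Total depth = 352 m + 30421 m = 30773 m
= 30.773 km

30.8 km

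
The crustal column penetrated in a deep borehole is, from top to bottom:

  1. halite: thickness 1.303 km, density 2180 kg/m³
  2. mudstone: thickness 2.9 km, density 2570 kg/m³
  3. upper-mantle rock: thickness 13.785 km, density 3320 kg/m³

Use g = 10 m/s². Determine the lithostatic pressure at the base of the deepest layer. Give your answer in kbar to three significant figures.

halite: 2180 kg/m³ × 10 m/s² × 1303 m = 2.841×10^7 Pa = 0.2841 kbar
mudstone: 2570 kg/m³ × 10 m/s² × 2900 m = 7.453×10^7 Pa = 0.7453 kbar
upper-mantle rock: 3320 kg/m³ × 10 m/s² × 13785 m = 4.577×10^8 Pa = 4.577 kbar
Total = 0.2841 + 0.7453 + 4.577 = 5.6060 kbar

5.61 kbar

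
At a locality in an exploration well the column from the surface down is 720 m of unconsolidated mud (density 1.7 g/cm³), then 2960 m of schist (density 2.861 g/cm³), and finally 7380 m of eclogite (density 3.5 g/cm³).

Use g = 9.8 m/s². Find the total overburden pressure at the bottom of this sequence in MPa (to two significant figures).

350 MPa

unconsolidated mud: 1700 kg/m³ × 9.8 m/s² × 720 m = 1.200×10^7 Pa = 12.00 MPa
schist: 2861 kg/m³ × 9.8 m/s² × 2960 m = 8.299×10^7 Pa = 82.99 MPa
eclogite: 3500 kg/m³ × 9.8 m/s² × 7380 m = 2.531×10^8 Pa = 253.1 MPa
Total = 12.00 + 82.99 + 253.1 = 348.12 MPa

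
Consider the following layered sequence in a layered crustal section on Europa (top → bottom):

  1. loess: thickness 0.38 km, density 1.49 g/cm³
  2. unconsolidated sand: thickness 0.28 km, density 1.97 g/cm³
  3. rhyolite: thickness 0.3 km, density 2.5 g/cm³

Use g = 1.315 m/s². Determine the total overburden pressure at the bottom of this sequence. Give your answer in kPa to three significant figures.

loess: 1490 kg/m³ × 1.315 m/s² × 380 m = 7.446×10^5 Pa = 744.6 kPa
unconsolidated sand: 1970 kg/m³ × 1.315 m/s² × 280 m = 7.254×10^5 Pa = 725.4 kPa
rhyolite: 2500 kg/m³ × 1.315 m/s² × 300 m = 9.863×10^5 Pa = 986.2 kPa
Total = 744.6 + 725.4 + 986.2 = 2456.2 kPa

2460 kPa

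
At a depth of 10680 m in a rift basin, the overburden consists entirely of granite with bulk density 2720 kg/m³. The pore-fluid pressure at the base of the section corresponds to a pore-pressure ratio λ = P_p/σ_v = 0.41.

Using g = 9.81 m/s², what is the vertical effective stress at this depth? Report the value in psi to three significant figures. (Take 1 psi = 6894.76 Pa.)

24400 psi

Overburden (lithostatic) stress σ_v:
granite: 2720 kg/m³ × 9.81 m/s² × 10680 m = 2.850×10^8 Pa = 285.0 MPa
Pore pressure P_p = λ·σ_v = 0.41 × 285.0 MPa = 116.8 MPa
Effective stress σ' = σ_v − P_p = 285.0 − 116.8 = 168.14 MPa = 24386 psi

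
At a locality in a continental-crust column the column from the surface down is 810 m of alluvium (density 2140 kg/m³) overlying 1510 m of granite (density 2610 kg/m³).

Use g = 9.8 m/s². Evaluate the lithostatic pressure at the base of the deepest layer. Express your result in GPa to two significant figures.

0.056 GPa

alluvium: 2140 kg/m³ × 9.8 m/s² × 810 m = 1.699×10^7 Pa = 0.01699 GPa
granite: 2610 kg/m³ × 9.8 m/s² × 1510 m = 3.862×10^7 Pa = 0.03862 GPa
Total = 0.01699 + 0.03862 = 0.055610 GPa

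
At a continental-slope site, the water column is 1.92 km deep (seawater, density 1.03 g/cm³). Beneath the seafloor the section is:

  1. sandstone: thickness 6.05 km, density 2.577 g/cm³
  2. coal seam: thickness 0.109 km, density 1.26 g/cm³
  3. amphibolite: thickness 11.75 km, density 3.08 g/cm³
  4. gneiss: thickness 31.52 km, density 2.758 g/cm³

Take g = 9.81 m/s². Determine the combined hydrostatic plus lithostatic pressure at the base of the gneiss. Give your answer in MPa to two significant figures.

seawater: 1030 kg/m³ × 9.81 m/s² × 1920 m = 1.940×10^7 Pa = 19.40 MPa
sandstone: 2577 kg/m³ × 9.81 m/s² × 6050 m = 1.529×10^8 Pa = 152.9 MPa
coal seam: 1260 kg/m³ × 9.81 m/s² × 109 m = 1.347×10^6 Pa = 1.347 MPa
amphibolite: 3080 kg/m³ × 9.81 m/s² × 11750 m = 3.550×10^8 Pa = 355.0 MPa
gneiss: 2758 kg/m³ × 9.81 m/s² × 31520 m = 8.528×10^8 Pa = 852.8 MPa
Total = 19.40 + 152.9 + 1.347 + 355.0 + 852.8 = 1381.5 MPa

1400 MPa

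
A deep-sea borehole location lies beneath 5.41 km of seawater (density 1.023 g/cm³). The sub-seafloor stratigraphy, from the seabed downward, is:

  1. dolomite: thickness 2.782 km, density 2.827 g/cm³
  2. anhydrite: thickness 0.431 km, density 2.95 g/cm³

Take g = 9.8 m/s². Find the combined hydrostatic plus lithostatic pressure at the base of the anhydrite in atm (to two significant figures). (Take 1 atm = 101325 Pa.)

1400 atm

seawater: 1023 kg/m³ × 9.8 m/s² × 5410 m = 5.424×10^7 Pa = 535.3 atm
dolomite: 2827 kg/m³ × 9.8 m/s² × 2782 m = 7.707×10^7 Pa = 760.7 atm
anhydrite: 2950 kg/m³ × 9.8 m/s² × 431 m = 1.246×10^7 Pa = 123.0 atm
Total = 535.3 + 760.7 + 123.0 = 1418.9 atm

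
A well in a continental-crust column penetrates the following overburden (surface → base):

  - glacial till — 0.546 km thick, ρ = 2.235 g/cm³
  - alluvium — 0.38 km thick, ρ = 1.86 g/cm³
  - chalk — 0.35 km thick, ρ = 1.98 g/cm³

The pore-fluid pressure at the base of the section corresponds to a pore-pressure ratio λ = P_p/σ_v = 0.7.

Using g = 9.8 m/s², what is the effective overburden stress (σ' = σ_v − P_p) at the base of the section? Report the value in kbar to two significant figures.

Overburden (lithostatic) stress σ_v:
glacial till: 2235 kg/m³ × 9.8 m/s² × 546 m = 1.196×10^7 Pa = 11.96 MPa
alluvium: 1860 kg/m³ × 9.8 m/s² × 380 m = 6.927×10^6 Pa = 6.927 MPa
chalk: 1980 kg/m³ × 9.8 m/s² × 350 m = 6.791×10^6 Pa = 6.791 MPa
Total = 11.96 + 6.927 + 6.791 = 25.677 MPa
Pore pressure P_p = λ·σ_v = 0.7 × 25.68 MPa = 17.97 MPa
Effective stress σ' = σ_v − P_p = 25.68 − 17.97 = 7.7031 MPa = 0.077031 kbar

0.077 kbar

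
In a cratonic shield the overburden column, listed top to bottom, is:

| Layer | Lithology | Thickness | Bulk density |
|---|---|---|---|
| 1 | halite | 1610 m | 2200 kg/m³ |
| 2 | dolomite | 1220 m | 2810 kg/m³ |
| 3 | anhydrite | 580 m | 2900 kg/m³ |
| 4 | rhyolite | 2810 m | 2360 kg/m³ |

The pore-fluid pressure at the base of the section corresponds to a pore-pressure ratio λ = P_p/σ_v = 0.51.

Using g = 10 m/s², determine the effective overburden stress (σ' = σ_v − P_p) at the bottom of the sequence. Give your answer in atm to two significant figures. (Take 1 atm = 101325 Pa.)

Overburden (lithostatic) stress σ_v:
halite: 2200 kg/m³ × 10 m/s² × 1610 m = 3.542×10^7 Pa = 35.42 MPa
dolomite: 2810 kg/m³ × 10 m/s² × 1220 m = 3.428×10^7 Pa = 34.28 MPa
anhydrite: 2900 kg/m³ × 10 m/s² × 580 m = 1.682×10^7 Pa = 16.82 MPa
rhyolite: 2360 kg/m³ × 10 m/s² × 2810 m = 6.632×10^7 Pa = 66.32 MPa
Total = 35.42 + 34.28 + 16.82 + 66.32 = 152.84 MPa
Pore pressure P_p = λ·σ_v = 0.51 × 152.8 MPa = 77.95 MPa
Effective stress σ' = σ_v − P_p = 152.8 − 77.95 = 74.891 MPa = 739.11 atm

740 atm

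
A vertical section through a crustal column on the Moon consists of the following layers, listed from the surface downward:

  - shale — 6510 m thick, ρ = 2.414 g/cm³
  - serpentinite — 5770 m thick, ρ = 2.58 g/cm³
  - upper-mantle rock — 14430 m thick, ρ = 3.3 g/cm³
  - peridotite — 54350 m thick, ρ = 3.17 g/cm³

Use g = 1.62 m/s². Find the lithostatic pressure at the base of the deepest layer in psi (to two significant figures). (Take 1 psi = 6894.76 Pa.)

59000 psi

shale: 2414 kg/m³ × 1.62 m/s² × 6510 m = 2.546×10^7 Pa = 3692 psi
serpentinite: 2580 kg/m³ × 1.62 m/s² × 5770 m = 2.412×10^7 Pa = 3498 psi
upper-mantle rock: 3300 kg/m³ × 1.62 m/s² × 14430 m = 7.714×10^7 Pa = 11189 psi
peridotite: 3170 kg/m³ × 1.62 m/s² × 54350 m = 2.791×10^8 Pa = 40481 psi
Total = 3692 + 3498 + 11189 + 40481 = 58860 psi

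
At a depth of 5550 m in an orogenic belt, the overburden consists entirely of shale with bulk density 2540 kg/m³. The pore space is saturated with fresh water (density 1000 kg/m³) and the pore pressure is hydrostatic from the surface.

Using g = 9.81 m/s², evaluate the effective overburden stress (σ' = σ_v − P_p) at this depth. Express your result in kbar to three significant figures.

0.838 kbar

Overburden (lithostatic) stress σ_v:
shale: 2540 kg/m³ × 9.81 m/s² × 5550 m = 1.383×10^8 Pa = 138.3 MPa
Pore pressure P_p = 1000 kg/m³ × 9.81 m/s² × 5550 m = 5.445×10^7 Pa = 54.45 MPa
Effective stress σ' = σ_v − P_p = 138.3 − 54.45 = 83.846 MPa = 0.83846 kbar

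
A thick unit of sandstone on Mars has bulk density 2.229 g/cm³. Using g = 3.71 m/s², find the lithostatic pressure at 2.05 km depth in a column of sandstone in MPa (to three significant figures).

sandstone: 2229 kg/m³ × 3.71 m/s² × 2050 m = 1.695×10^7 Pa = 16.95 MPa

17.0 MPa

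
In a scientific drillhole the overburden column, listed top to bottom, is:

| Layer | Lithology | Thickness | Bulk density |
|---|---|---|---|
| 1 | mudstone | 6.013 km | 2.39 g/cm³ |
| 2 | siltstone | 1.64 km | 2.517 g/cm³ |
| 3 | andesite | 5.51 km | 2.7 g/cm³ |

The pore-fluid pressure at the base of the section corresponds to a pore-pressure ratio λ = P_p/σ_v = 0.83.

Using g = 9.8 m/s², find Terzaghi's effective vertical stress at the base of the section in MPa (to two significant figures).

56 MPa

Overburden (lithostatic) stress σ_v:
mudstone: 2390 kg/m³ × 9.8 m/s² × 6013 m = 1.408×10^8 Pa = 140.8 MPa
siltstone: 2517 kg/m³ × 9.8 m/s² × 1640 m = 4.045×10^7 Pa = 40.45 MPa
andesite: 2700 kg/m³ × 9.8 m/s² × 5510 m = 1.458×10^8 Pa = 145.8 MPa
Total = 140.8 + 40.45 + 145.8 = 327.08 MPa
Pore pressure P_p = λ·σ_v = 0.83 × 327.1 MPa = 271.5 MPa
Effective stress σ' = σ_v − P_p = 327.1 − 271.5 = 55.604 MPa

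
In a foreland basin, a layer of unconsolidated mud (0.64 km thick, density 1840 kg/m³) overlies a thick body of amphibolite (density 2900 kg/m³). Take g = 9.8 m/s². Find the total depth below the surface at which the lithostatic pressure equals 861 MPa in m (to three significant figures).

30500 m

Pressure at base of upper layers: 1840×9.8×640 = 1.154×10^7 Pa = 11.54 MPa
Remaining pressure to be supplied by amphibolite: 8.610×10^8 − 1.154×10^7 = 8.495×10^8 Pa
Additional depth in amphibolite = 8.495×10^8 Pa / (2900 kg/m³ × 9.8 m/s²) = 29889 m
Total depth = 640 m + 29889 m = 30529 m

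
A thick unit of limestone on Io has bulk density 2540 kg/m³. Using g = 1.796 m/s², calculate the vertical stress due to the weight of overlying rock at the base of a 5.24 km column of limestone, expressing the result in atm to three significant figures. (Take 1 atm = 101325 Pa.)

limestone: 2540 kg/m³ × 1.796 m/s² × 5240 m = 2.390×10^7 Pa = 235.9 atm

236 atm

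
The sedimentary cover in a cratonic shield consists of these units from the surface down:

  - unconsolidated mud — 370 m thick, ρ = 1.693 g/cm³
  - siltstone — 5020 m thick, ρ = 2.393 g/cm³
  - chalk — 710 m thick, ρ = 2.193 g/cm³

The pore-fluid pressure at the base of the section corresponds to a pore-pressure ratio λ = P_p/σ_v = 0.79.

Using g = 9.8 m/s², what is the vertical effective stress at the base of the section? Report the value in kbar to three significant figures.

0.292 kbar

Overburden (lithostatic) stress σ_v:
unconsolidated mud: 1693 kg/m³ × 9.8 m/s² × 370 m = 6.139×10^6 Pa = 6.139 MPa
siltstone: 2393 kg/m³ × 9.8 m/s² × 5020 m = 1.177×10^8 Pa = 117.7 MPa
chalk: 2193 kg/m³ × 9.8 m/s² × 710 m = 1.526×10^7 Pa = 15.26 MPa
Total = 6.139 + 117.7 + 15.26 = 139.12 MPa
Pore pressure P_p = λ·σ_v = 0.79 × 139.1 MPa = 109.9 MPa
Effective stress σ' = σ_v − P_p = 139.1 − 109.9 = 29.216 MPa = 0.29216 kbar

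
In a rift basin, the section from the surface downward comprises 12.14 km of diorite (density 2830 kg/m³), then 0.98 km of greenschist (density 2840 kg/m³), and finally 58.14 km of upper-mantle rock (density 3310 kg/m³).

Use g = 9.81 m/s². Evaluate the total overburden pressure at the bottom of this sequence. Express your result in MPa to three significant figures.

2250 MPa

diorite: 2830 kg/m³ × 9.81 m/s² × 12140 m = 3.370×10^8 Pa = 337.0 MPa
greenschist: 2840 kg/m³ × 9.81 m/s² × 980 m = 2.730×10^7 Pa = 27.30 MPa
upper-mantle rock: 3310 kg/m³ × 9.81 m/s² × 58140 m = 1.888×10^9 Pa = 1888 MPa
Total = 337.0 + 27.30 + 1888 = 2252.2 MPa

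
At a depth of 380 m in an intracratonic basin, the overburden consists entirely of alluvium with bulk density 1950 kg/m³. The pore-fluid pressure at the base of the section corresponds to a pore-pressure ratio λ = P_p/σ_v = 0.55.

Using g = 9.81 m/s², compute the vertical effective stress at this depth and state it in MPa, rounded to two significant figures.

Overburden (lithostatic) stress σ_v:
alluvium: 1950 kg/m³ × 9.81 m/s² × 380 m = 7.269×10^6 Pa = 7.269 MPa
Pore pressure P_p = λ·σ_v = 0.55 × 7.269 MPa = 3.998 MPa
Effective stress σ' = σ_v − P_p = 7.269 − 3.998 = 3.2711 MPa

3.3 MPa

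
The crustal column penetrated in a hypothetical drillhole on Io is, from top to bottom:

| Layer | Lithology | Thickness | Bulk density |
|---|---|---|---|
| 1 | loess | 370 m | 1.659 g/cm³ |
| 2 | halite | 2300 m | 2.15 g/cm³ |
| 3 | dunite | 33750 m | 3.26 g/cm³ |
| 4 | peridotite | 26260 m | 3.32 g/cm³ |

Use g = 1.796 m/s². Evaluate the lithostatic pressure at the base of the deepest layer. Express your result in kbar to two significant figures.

3.6 kbar

loess: 1659 kg/m³ × 1.796 m/s² × 370 m = 1.102×10^6 Pa = 0.01102 kbar
halite: 2150 kg/m³ × 1.796 m/s² × 2300 m = 8.881×10^6 Pa = 0.08881 kbar
dunite: 3260 kg/m³ × 1.796 m/s² × 33750 m = 1.976×10^8 Pa = 1.976 kbar
peridotite: 3320 kg/m³ × 1.796 m/s² × 26260 m = 1.566×10^8 Pa = 1.566 kbar
Total = 0.01102 + 0.08881 + 1.976 + 1.566 = 3.6417 kbar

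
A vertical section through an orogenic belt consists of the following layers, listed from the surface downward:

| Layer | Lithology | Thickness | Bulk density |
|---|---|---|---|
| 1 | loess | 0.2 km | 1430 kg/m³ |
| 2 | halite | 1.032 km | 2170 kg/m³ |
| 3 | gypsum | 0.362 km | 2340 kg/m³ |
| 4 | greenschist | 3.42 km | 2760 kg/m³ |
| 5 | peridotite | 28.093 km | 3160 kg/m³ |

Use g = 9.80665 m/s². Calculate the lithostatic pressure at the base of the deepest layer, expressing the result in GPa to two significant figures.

1.0 GPa

loess: 1430 kg/m³ × 9.80665 m/s² × 200 m = 2.805×10^6 Pa = 2.805×10^-3 GPa
halite: 2170 kg/m³ × 9.80665 m/s² × 1032 m = 2.196×10^7 Pa = 0.02196 GPa
gypsum: 2340 kg/m³ × 9.80665 m/s² × 362 m = 8.307×10^6 Pa = 8.307×10^-3 GPa
greenschist: 2760 kg/m³ × 9.80665 m/s² × 3420 m = 9.257×10^7 Pa = 0.09257 GPa
peridotite: 3160 kg/m³ × 9.80665 m/s² × 28093 m = 8.706×10^8 Pa = 0.8706 GPa
Total = 2.805×10^-3 + 0.02196 + 8.307×10^-3 + 0.09257 + 0.8706 = 0.99621 GPa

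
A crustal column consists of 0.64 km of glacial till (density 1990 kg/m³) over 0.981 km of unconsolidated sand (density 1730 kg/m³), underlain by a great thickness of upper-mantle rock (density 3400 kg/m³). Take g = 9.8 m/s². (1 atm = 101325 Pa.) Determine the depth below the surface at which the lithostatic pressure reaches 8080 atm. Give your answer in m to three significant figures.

Pressure at base of upper layers: 1990×9.8×640 + 1730×9.8×981 = 2.911×10^7 Pa = 287.3 atm
Remaining pressure to be supplied by upper-mantle rock: 8.187×10^8 − 2.911×10^7 = 7.896×10^8 Pa
Additional depth in upper-mantle rock = 7.896×10^8 Pa / (3400 kg/m³ × 9.8 m/s²) = 23697 m
Total depth = 1621 m + 23697 m = 25318 m

25300 m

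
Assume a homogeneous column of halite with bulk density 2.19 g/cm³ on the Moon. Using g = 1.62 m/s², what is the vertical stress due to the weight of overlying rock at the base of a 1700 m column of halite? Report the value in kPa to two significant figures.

6000 kPa

halite: 2190 kg/m³ × 1.62 m/s² × 1700 m = 6.031×10^6 Pa = 6031 kPa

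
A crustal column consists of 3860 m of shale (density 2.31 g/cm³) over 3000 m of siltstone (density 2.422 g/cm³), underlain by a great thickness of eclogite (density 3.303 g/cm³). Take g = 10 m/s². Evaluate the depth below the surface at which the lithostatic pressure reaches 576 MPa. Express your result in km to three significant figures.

Pressure at base of upper layers: 2310×10×3860 + 2422×10×3000 = 1.618×10^8 Pa = 161.8 MPa
Remaining pressure to be supplied by eclogite: 5.760×10^8 − 1.618×10^8 = 4.142×10^8 Pa
Additional depth in eclogite = 4.142×10^8 Pa / (3303 kg/m³ × 10 m/s²) = 12539 m
Total depth = 6860 m + 12539 m = 19399 m
= 19.399 km

19.4 km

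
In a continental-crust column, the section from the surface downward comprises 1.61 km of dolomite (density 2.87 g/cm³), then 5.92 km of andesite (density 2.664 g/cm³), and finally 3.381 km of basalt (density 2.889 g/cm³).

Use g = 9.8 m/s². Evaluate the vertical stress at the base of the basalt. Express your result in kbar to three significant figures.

dolomite: 2870 kg/m³ × 9.8 m/s² × 1610 m = 4.528×10^7 Pa = 0.4528 kbar
andesite: 2664 kg/m³ × 9.8 m/s² × 5920 m = 1.546×10^8 Pa = 1.546 kbar
basalt: 2889 kg/m³ × 9.8 m/s² × 3381 m = 9.572×10^7 Pa = 0.9572 kbar
Total = 0.4528 + 1.546 + 0.9572 = 2.9556 kbar

2.96 kbar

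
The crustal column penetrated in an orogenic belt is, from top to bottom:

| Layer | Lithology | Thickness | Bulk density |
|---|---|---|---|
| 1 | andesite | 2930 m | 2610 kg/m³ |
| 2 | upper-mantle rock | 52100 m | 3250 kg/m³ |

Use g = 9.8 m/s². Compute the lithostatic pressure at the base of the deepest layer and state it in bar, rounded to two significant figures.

andesite: 2610 kg/m³ × 9.8 m/s² × 2930 m = 7.494×10^7 Pa = 749.4 bar
upper-mantle rock: 3250 kg/m³ × 9.8 m/s² × 52100 m = 1.659×10^9 Pa = 16594 bar
Total = 749.4 + 16594 = 17343 bar

17000 bar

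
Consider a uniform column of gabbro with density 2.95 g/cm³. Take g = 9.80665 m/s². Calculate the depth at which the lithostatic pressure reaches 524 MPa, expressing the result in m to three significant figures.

h = P/(ρg) = 524 MPa / (2950 kg/m³ × 9.80665 m/s²) = 5.240×10^8 Pa / 28930 Pa/m = 18113 m

18100 m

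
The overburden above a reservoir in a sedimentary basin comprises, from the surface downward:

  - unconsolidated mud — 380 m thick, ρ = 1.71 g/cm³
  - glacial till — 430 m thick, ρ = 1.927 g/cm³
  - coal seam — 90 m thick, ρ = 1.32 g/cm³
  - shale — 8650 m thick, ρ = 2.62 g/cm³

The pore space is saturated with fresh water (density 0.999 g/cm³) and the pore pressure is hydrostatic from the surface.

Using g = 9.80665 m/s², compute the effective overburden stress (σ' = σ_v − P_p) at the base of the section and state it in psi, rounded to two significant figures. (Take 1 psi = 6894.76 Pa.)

Overburden (lithostatic) stress σ_v:
unconsolidated mud: 1710 kg/m³ × 9.80665 m/s² × 380 m = 6.372×10^6 Pa = 6.372 MPa
glacial till: 1927 kg/m³ × 9.80665 m/s² × 430 m = 8.126×10^6 Pa = 8.126 MPa
coal seam: 1320 kg/m³ × 9.80665 m/s² × 90 m = 1.165×10^6 Pa = 1.165 MPa
shale: 2620 kg/m³ × 9.80665 m/s² × 8650 m = 2.222×10^8 Pa = 222.2 MPa
Total = 6.372 + 8.126 + 1.165 + 222.2 = 237.91 MPa
Pore pressure P_p = 999 kg/m³ × 9.80665 m/s² × 9550 m = 9.356×10^7 Pa = 93.56 MPa
Effective stress σ' = σ_v − P_p = 237.9 − 93.56 = 144.35 MPa = 20936 psi

21000 psi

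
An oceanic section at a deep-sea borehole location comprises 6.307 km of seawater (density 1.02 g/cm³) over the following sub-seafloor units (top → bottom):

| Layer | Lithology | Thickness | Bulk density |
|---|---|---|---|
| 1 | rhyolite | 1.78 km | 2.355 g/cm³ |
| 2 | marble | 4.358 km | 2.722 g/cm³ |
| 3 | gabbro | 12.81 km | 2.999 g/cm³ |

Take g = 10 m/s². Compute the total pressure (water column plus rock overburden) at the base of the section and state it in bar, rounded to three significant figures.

6090 bar

seawater: 1020 kg/m³ × 10 m/s² × 6307 m = 6.433×10^7 Pa = 643.3 bar
rhyolite: 2355 kg/m³ × 10 m/s² × 1780 m = 4.192×10^7 Pa = 419.2 bar
marble: 2722 kg/m³ × 10 m/s² × 4358 m = 1.186×10^8 Pa = 1186 bar
gabbro: 2999 kg/m³ × 10 m/s² × 12810 m = 3.842×10^8 Pa = 3842 bar
Total = 643.3 + 419.2 + 1186 + 3842 = 6090.5 bar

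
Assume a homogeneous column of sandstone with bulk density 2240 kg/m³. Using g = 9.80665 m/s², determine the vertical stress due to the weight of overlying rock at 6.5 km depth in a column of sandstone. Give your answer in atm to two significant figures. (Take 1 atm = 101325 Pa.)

1400 atm

sandstone: 2240 kg/m³ × 9.80665 m/s² × 6500 m = 1.428×10^8 Pa = 1409 atm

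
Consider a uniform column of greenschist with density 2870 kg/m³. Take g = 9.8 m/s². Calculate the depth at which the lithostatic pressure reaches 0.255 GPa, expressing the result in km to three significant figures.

h = P/(ρg) = 0.255 GPa / (2870 kg/m³ × 9.8 m/s²) = 2.550×10^8 Pa / 28126 Pa/m = 9066.3 m
= 9.0663 km

9.07 km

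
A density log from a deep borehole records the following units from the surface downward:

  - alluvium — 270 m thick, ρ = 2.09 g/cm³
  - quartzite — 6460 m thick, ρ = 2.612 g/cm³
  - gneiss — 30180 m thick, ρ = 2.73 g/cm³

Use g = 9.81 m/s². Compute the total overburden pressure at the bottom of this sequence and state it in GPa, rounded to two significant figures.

alluvium: 2090 kg/m³ × 9.81 m/s² × 270 m = 5.536×10^6 Pa = 5.536×10^-3 GPa
quartzite: 2612 kg/m³ × 9.81 m/s² × 6460 m = 1.655×10^8 Pa = 0.1655 GPa
gneiss: 2730 kg/m³ × 9.81 m/s² × 30180 m = 8.083×10^8 Pa = 0.8083 GPa
Total = 5.536×10^-3 + 0.1655 + 0.8083 = 0.97932 GPa

0.98 GPa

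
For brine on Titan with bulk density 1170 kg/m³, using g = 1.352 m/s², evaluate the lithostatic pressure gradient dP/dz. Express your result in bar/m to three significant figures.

0.0158 bar/m

dP/dz = ρg = 1170 kg/m³ × 1.352 m/s² = 1581.8 Pa/m
= 1581.8 Pa/m × (1 bar/m / 1.0000×10^5 Pa/m) = 0.015818 bar/m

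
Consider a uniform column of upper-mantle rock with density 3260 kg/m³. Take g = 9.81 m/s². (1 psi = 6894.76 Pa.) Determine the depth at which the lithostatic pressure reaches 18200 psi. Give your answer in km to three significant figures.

3.92 km

h = P/(ρg) = 18200 psi / (3260 kg/m³ × 9.81 m/s²) = 1.255×10^8 Pa / 31981 Pa/m = 3923.8 m
= 3.9238 km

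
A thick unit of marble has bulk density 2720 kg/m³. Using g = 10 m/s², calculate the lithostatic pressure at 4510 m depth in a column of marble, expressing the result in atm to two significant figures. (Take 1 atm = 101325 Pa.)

1200 atm

marble: 2720 kg/m³ × 10 m/s² × 4510 m = 1.227×10^8 Pa = 1211 atm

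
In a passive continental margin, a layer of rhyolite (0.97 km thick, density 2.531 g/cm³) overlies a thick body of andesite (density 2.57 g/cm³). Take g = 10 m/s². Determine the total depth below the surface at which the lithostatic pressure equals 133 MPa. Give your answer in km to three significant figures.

5.19 km

Pressure at base of upper layers: 2531×10×970 = 2.455×10^7 Pa = 24.55 MPa
Remaining pressure to be supplied by andesite: 1.330×10^8 − 2.455×10^7 = 1.084×10^8 Pa
Additional depth in andesite = 1.084×10^8 Pa / (2570 kg/m³ × 10 m/s²) = 4219.8 m
Total depth = 970 m + 4219.8 m = 5189.8 m
= 5.1898 km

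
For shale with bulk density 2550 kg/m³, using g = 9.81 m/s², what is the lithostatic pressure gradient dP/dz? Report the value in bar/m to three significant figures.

dP/dz = ρg = 2550 kg/m³ × 9.81 m/s² = 25016 Pa/m
= 25016 Pa/m × (1 bar/m / 1.0000×10^5 Pa/m) = 0.25016 bar/m

0.250 bar/m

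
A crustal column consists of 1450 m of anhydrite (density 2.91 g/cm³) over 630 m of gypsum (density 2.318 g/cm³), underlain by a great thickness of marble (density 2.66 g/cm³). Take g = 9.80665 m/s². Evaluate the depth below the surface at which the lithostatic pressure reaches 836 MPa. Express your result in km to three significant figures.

Pressure at base of upper layers: 2910×9.80665×1450 + 2318×9.80665×630 = 5.570×10^7 Pa = 55.70 MPa
Remaining pressure to be supplied by marble: 8.360×10^8 − 5.570×10^7 = 7.803×10^8 Pa
Additional depth in marble = 7.803×10^8 Pa / (2660 kg/m³ × 9.80665 m/s²) = 29913 m
Total depth = 2080 m + 29913 m = 31993 m
= 31.993 km

32.0 km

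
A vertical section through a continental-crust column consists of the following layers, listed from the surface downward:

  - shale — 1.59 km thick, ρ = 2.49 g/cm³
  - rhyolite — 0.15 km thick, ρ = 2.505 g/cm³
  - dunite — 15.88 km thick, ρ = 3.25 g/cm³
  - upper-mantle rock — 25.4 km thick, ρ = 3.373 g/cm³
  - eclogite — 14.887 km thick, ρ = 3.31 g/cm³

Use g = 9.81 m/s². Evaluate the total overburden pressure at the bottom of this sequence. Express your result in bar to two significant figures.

19000 bar

shale: 2490 kg/m³ × 9.81 m/s² × 1590 m = 3.884×10^7 Pa = 388.4 bar
rhyolite: 2505 kg/m³ × 9.81 m/s² × 150 m = 3.686×10^6 Pa = 36.86 bar
dunite: 3250 kg/m³ × 9.81 m/s² × 15880 m = 5.063×10^8 Pa = 5063 bar
upper-mantle rock: 3373 kg/m³ × 9.81 m/s² × 25400 m = 8.405×10^8 Pa = 8405 bar
eclogite: 3310 kg/m³ × 9.81 m/s² × 14887 m = 4.834×10^8 Pa = 4834 bar
Total = 388.4 + 36.86 + 5063 + 8405 + 4834 = 18727 bar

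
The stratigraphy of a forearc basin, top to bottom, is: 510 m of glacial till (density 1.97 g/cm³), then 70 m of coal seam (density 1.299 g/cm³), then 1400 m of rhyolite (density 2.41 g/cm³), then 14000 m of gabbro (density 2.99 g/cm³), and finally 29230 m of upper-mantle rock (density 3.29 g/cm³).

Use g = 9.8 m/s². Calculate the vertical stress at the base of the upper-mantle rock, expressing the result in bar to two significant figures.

glacial till: 1970 kg/m³ × 9.8 m/s² × 510 m = 9.846×10^6 Pa = 98.46 bar
coal seam: 1299 kg/m³ × 9.8 m/s² × 70 m = 8.911×10^5 Pa = 8.911 bar
rhyolite: 2410 kg/m³ × 9.8 m/s² × 1400 m = 3.307×10^7 Pa = 330.7 bar
gabbro: 2990 kg/m³ × 9.8 m/s² × 14000 m = 4.102×10^8 Pa = 4102 bar
upper-mantle rock: 3290 kg/m³ × 9.8 m/s² × 29230 m = 9.424×10^8 Pa = 9424 bar
Total = 98.46 + 8.911 + 330.7 + 4102 + 9424 = 13965 bar

14000 bar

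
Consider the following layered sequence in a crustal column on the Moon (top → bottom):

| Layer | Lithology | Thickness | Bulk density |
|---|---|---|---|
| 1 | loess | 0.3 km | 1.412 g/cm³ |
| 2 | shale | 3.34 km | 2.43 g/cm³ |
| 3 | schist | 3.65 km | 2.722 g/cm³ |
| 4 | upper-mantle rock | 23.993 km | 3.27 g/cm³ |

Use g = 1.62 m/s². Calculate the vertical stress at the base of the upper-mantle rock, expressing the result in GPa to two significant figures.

loess: 1412 kg/m³ × 1.62 m/s² × 300 m = 6.862×10^5 Pa = 6.862×10^-4 GPa
shale: 2430 kg/m³ × 1.62 m/s² × 3340 m = 1.315×10^7 Pa = 0.01315 GPa
schist: 2722 kg/m³ × 1.62 m/s² × 3650 m = 1.610×10^7 Pa = 0.01610 GPa
upper-mantle rock: 3270 kg/m³ × 1.62 m/s² × 23993 m = 1.271×10^8 Pa = 0.1271 GPa
Total = 6.862×10^-4 + 0.01315 + 0.01610 + 0.1271 = 0.15703 GPa

0.16 GPa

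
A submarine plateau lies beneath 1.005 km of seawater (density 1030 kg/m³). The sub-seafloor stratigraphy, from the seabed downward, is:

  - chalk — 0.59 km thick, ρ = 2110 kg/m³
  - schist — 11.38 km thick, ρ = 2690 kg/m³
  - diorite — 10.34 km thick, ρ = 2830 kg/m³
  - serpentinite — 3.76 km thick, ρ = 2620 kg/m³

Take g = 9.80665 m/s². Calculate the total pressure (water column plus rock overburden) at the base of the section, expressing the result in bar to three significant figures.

seawater: 1030 kg/m³ × 9.80665 m/s² × 1005 m = 1.015×10^7 Pa = 101.5 bar
chalk: 2110 kg/m³ × 9.80665 m/s² × 590 m = 1.221×10^7 Pa = 122.1 bar
schist: 2690 kg/m³ × 9.80665 m/s² × 11380 m = 3.002×10^8 Pa = 3002 bar
diorite: 2830 kg/m³ × 9.80665 m/s² × 10340 m = 2.870×10^8 Pa = 2870 bar
serpentinite: 2620 kg/m³ × 9.80665 m/s² × 3760 m = 9.661×10^7 Pa = 966.1 bar
Total = 101.5 + 122.1 + 3002 + 2870 + 966.1 = 7061.3 bar

7060 bar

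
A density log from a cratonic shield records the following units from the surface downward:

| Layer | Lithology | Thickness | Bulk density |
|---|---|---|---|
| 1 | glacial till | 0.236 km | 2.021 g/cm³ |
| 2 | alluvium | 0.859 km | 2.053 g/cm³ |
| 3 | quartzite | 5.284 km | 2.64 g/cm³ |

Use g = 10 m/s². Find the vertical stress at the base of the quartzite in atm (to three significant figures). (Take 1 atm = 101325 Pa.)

1600 atm

glacial till: 2021 kg/m³ × 10 m/s² × 236 m = 4.770×10^6 Pa = 47.07 atm
alluvium: 2053 kg/m³ × 10 m/s² × 859 m = 1.764×10^7 Pa = 174.0 atm
quartzite: 2640 kg/m³ × 10 m/s² × 5284 m = 1.395×10^8 Pa = 1377 atm
Total = 47.07 + 174.0 + 1377 = 1597.9 atm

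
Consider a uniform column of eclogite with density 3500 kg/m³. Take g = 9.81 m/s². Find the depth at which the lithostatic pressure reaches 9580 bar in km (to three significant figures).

27.9 km

h = P/(ρg) = 9580 bar / (3500 kg/m³ × 9.81 m/s²) = 9.580×10^8 Pa / 34335 Pa/m = 27902 m
= 27.902 km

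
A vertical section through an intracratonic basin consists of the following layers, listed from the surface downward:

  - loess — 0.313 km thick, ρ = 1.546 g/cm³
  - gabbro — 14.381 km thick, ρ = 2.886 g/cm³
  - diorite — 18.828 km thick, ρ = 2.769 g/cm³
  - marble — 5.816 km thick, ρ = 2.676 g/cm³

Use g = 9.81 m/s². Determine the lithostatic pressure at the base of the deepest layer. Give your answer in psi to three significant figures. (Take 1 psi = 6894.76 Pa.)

loess: 1546 kg/m³ × 9.81 m/s² × 313 m = 4.747×10^6 Pa = 688.5 psi
gabbro: 2886 kg/m³ × 9.81 m/s² × 14381 m = 4.071×10^8 Pa = 59052 psi
diorite: 2769 kg/m³ × 9.81 m/s² × 18828 m = 5.114×10^8 Pa = 74178 psi
marble: 2676 kg/m³ × 9.81 m/s² × 5816 m = 1.527×10^8 Pa = 22144 psi
Total = 688.5 + 59052 + 74178 + 22144 = 1.5606×10^5 psi

156000 psi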